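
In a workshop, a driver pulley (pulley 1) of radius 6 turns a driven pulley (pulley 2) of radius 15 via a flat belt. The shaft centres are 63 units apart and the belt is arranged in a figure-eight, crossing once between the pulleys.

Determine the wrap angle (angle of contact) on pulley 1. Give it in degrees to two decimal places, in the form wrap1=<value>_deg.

wrap1=218.94_deg

crossed belt: β = asin((r1+r2)/C) = asin(21/63) = 19.4712°
wrap1 = wrap2 = π + 2β = 218.9424°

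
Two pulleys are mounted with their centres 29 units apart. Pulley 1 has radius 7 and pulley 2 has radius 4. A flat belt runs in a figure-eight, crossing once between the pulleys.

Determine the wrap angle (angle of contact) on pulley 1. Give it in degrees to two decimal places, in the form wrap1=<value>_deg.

crossed belt: β = asin((r1+r2)/C) = asin(11/29) = 22.2910°
wrap1 = wrap2 = π + 2β = 224.5819°

wrap1=224.58_deg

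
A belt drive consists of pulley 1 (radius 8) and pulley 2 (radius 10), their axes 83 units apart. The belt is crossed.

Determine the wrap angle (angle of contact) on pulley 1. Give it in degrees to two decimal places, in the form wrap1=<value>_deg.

crossed belt: β = asin((r1+r2)/C) = asin(18/83) = 12.5251°
wrap1 = wrap2 = π + 2β = 205.0502°

wrap1=205.05_deg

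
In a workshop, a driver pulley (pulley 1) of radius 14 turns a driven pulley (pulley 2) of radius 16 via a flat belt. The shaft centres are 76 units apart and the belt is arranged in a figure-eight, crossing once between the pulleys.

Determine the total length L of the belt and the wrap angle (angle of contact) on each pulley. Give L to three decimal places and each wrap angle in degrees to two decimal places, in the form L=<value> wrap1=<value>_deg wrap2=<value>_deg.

crossed belt: β = asin((r1+r2)/C) = asin(30/76) = 23.2496°
wrap1 = wrap2 = π + 2β = 226.4991°
tangent length = C·cosβ = 69.8284
L = (r1+r2)·wrap + 2·C·cosβ = 30·3.9532 + 2·69.8284 = 258.2514

L=258.251 wrap1=226.50_deg wrap2=226.50_deg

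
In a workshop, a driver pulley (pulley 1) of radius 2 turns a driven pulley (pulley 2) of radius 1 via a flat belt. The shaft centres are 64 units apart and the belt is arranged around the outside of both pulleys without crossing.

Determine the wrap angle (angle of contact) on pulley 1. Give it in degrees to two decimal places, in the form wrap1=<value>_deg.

wrap1=181.79_deg

open belt: β = asin((r2−r1)/C) = asin(-1/64) = -0.8953°
wrap1 = π − 2β = 181.7906°
wrap2 = π + 2β = 178.2094°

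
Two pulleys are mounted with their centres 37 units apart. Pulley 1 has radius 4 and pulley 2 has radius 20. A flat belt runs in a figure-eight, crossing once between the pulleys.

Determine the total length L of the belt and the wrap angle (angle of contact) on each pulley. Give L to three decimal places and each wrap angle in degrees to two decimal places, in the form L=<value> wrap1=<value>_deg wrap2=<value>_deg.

L=165.597 wrap1=260.88_deg wrap2=260.88_deg

crossed belt: β = asin((r1+r2)/C) = asin(24/37) = 40.4398°
wrap1 = wrap2 = π + 2β = 260.8796°
tangent length = C·cosβ = 28.1603
L = (r1+r2)·wrap + 2·C·cosβ = 24·4.5532 + 2·28.1603 = 165.5975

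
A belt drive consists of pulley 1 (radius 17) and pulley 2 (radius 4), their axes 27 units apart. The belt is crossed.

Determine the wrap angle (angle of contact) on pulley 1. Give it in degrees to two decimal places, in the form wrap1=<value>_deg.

wrap1=282.12_deg

crossed belt: β = asin((r1+r2)/C) = asin(21/27) = 51.0576°
wrap1 = wrap2 = π + 2β = 282.1151°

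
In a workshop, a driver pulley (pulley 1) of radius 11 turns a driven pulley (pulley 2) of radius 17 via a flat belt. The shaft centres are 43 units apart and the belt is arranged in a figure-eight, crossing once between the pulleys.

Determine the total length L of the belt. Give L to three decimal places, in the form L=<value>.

crossed belt: β = asin((r1+r2)/C) = asin(28/43) = 40.6293°
wrap1 = wrap2 = π + 2β = 261.2587°
tangent length = C·cosβ = 32.6343
L = (r1+r2)·wrap + 2·C·cosβ = 28·4.5598 + 2·32.6343 = 192.9437

L=192.944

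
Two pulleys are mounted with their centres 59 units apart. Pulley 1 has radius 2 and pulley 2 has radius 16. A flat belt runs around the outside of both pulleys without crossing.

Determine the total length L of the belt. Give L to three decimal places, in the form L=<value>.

open belt: β = asin((r2−r1)/C) = asin(14/59) = 13.7265°
wrap1 = π − 2β = 152.5469°
wrap2 = π + 2β = 207.4531°
tangent length = C·cosβ = 57.3149
L = r1·wrap1 + r2·wrap2 + 2·C·cosβ = 2·2.6624 + 16·3.6207 + 2·57.3149 = 177.8866

L=177.887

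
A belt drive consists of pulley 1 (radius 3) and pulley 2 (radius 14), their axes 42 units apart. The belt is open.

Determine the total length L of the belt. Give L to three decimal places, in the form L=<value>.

open belt: β = asin((r2−r1)/C) = asin(11/42) = 15.1831°
wrap1 = π − 2β = 149.6338°
wrap2 = π + 2β = 210.3662°
tangent length = C·cosβ = 40.5339
L = r1·wrap1 + r2·wrap2 + 2·C·cosβ = 3·2.6116 + 14·3.6716 + 2·40.5339 = 140.3048

L=140.305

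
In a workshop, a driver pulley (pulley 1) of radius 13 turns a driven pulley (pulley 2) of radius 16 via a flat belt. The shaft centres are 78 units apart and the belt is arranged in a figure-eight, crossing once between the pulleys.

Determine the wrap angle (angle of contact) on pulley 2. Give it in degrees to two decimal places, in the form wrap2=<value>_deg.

crossed belt: β = asin((r1+r2)/C) = asin(29/78) = 21.8264°
wrap1 = wrap2 = π + 2β = 223.6527°

wrap2=223.65_deg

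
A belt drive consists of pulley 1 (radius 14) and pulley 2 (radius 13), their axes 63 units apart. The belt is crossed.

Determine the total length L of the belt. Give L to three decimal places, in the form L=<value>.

crossed belt: β = asin((r1+r2)/C) = asin(27/63) = 25.3769°
wrap1 = wrap2 = π + 2β = 230.7539°
tangent length = C·cosβ = 56.9210
L = (r1+r2)·wrap + 2·C·cosβ = 27·4.0274 + 2·56.9210 = 222.5822

L=222.582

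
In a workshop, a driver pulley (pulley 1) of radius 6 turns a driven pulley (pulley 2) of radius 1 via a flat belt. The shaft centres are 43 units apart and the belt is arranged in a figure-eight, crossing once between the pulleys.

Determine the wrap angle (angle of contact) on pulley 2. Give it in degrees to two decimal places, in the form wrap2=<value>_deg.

crossed belt: β = asin((r1+r2)/C) = asin(7/43) = 9.3689°
wrap1 = wrap2 = π + 2β = 198.7378°

wrap2=198.74_deg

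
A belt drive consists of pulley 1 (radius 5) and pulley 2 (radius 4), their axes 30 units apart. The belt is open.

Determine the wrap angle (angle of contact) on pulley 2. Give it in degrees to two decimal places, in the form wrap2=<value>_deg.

wrap2=176.18_deg

open belt: β = asin((r2−r1)/C) = asin(-1/30) = -1.9102°
wrap1 = π − 2β = 183.8204°
wrap2 = π + 2β = 176.1796°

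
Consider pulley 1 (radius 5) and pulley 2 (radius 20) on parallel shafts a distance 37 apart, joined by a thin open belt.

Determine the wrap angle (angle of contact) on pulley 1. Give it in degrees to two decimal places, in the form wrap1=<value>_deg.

wrap1=132.17_deg

open belt: β = asin((r2−r1)/C) = asin(15/37) = 23.9165°
wrap1 = π − 2β = 132.1669°
wrap2 = π + 2β = 227.8331°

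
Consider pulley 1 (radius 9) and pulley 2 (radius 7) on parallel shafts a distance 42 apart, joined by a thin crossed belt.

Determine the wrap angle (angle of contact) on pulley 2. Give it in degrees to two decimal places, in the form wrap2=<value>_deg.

wrap2=224.79_deg

crossed belt: β = asin((r1+r2)/C) = asin(16/42) = 22.3927°
wrap1 = wrap2 = π + 2β = 224.7854°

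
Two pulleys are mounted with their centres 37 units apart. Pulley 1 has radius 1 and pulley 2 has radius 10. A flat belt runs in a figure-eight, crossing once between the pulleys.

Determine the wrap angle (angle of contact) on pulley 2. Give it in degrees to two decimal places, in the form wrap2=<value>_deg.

wrap2=214.59_deg

crossed belt: β = asin((r1+r2)/C) = asin(11/37) = 17.2953°
wrap1 = wrap2 = π + 2β = 214.5907°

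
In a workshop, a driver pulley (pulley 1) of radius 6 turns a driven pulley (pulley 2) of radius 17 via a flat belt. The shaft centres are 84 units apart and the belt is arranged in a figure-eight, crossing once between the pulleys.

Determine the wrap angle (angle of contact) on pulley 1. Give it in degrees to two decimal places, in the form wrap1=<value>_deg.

wrap1=211.78_deg

crossed belt: β = asin((r1+r2)/C) = asin(23/84) = 15.8911°
wrap1 = wrap2 = π + 2β = 211.7822°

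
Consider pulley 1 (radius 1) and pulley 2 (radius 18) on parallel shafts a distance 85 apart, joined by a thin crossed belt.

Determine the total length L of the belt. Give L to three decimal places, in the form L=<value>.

L=233.955

crossed belt: β = asin((r1+r2)/C) = asin(19/85) = 12.9164°
wrap1 = wrap2 = π + 2β = 205.8328°
tangent length = C·cosβ = 82.8493
L = (r1+r2)·wrap + 2·C·cosβ = 19·3.5925 + 2·82.8493 = 233.9553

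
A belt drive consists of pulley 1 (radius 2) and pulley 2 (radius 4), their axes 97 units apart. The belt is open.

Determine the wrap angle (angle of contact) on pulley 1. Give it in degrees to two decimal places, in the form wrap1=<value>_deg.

wrap1=177.64_deg

open belt: β = asin((r2−r1)/C) = asin(2/97) = 1.1814°
wrap1 = π − 2β = 177.6371°
wrap2 = π + 2β = 182.3629°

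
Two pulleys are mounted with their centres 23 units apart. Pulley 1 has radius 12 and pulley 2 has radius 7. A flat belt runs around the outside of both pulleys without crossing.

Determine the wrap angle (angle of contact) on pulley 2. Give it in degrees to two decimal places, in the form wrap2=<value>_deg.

wrap2=154.89_deg

open belt: β = asin((r2−r1)/C) = asin(-5/23) = -12.5559°
wrap1 = π − 2β = 205.1117°
wrap2 = π + 2β = 154.8883°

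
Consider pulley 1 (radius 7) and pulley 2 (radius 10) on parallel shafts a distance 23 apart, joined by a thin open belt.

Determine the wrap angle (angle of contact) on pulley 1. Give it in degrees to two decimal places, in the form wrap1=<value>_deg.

wrap1=165.01_deg

open belt: β = asin((r2−r1)/C) = asin(3/23) = 7.4947°
wrap1 = π − 2β = 165.0106°
wrap2 = π + 2β = 194.9894°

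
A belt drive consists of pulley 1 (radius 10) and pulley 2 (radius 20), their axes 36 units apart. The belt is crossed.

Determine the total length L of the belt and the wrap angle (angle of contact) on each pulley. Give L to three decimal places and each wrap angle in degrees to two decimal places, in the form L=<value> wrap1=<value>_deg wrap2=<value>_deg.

L=193.154 wrap1=292.89_deg wrap2=292.89_deg

crossed belt: β = asin((r1+r2)/C) = asin(30/36) = 56.4427°
wrap1 = wrap2 = π + 2β = 292.8854°
tangent length = C·cosβ = 19.8997
L = (r1+r2)·wrap + 2·C·cosβ = 30·5.1118 + 2·19.8997 = 193.1539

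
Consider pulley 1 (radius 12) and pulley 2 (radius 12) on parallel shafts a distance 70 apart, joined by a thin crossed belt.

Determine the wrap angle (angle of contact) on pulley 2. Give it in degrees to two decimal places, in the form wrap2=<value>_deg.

crossed belt: β = asin((r1+r2)/C) = asin(24/70) = 20.0510°
wrap1 = wrap2 = π + 2β = 220.1021°

wrap2=220.10_deg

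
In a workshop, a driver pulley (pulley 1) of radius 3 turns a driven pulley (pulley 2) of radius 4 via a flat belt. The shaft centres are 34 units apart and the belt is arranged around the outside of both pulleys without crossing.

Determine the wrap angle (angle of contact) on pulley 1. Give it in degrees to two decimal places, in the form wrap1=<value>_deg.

open belt: β = asin((r2−r1)/C) = asin(1/34) = 1.6854°
wrap1 = π − 2β = 176.6292°
wrap2 = π + 2β = 183.3708°

wrap1=176.63_deg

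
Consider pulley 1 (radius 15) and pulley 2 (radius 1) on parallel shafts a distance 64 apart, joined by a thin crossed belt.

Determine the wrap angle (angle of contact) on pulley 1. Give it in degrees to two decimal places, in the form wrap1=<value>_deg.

wrap1=208.96_deg

crossed belt: β = asin((r1+r2)/C) = asin(16/64) = 14.4775°
wrap1 = wrap2 = π + 2β = 208.9550°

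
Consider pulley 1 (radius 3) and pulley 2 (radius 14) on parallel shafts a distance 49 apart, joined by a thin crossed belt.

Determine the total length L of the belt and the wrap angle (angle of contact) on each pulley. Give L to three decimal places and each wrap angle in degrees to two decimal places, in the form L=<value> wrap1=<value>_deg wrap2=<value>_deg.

L=157.366 wrap1=220.60_deg wrap2=220.60_deg

crossed belt: β = asin((r1+r2)/C) = asin(17/49) = 20.3002°
wrap1 = wrap2 = π + 2β = 220.6004°
tangent length = C·cosβ = 45.9565
L = (r1+r2)·wrap + 2·C·cosβ = 17·3.8502 + 2·45.9565 = 157.3665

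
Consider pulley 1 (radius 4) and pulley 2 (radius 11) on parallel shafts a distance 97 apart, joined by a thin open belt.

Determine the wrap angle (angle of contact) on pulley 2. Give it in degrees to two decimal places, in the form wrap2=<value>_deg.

open belt: β = asin((r2−r1)/C) = asin(7/97) = 4.1383°
wrap1 = π − 2β = 171.7233°
wrap2 = π + 2β = 188.2767°

wrap2=188.28_deg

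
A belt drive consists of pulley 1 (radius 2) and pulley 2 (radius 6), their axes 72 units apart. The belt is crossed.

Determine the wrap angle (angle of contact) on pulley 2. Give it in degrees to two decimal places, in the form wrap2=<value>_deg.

crossed belt: β = asin((r1+r2)/C) = asin(8/72) = 6.3794°
wrap1 = wrap2 = π + 2β = 192.7587°

wrap2=192.76_deg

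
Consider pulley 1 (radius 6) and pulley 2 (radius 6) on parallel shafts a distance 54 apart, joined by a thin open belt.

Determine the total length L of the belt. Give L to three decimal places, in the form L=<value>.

L=145.699

open belt: β = asin((r2−r1)/C) = asin(0/54) = 0.0000°
wrap1 = π − 2β = 180.0000°
wrap2 = π + 2β = 180.0000°
tangent length = C·cosβ = 54.0000
L = r1·wrap1 + r2·wrap2 + 2·C·cosβ = 6·3.1416 + 6·3.1416 + 2·54.0000 = 145.6991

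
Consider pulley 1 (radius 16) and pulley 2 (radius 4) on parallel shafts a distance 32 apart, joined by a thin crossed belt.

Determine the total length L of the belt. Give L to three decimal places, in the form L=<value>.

crossed belt: β = asin((r1+r2)/C) = asin(20/32) = 38.6822°
wrap1 = wrap2 = π + 2β = 257.3644°
tangent length = C·cosβ = 24.9800
L = (r1+r2)·wrap + 2·C·cosβ = 20·4.4919 + 2·24.9800 = 139.7971

L=139.797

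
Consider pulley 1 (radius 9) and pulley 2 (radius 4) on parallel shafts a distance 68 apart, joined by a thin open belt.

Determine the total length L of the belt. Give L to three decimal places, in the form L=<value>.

L=177.209

open belt: β = asin((r2−r1)/C) = asin(-5/68) = -4.2167°
wrap1 = π − 2β = 188.4335°
wrap2 = π + 2β = 171.5665°
tangent length = C·cosβ = 67.8159
L = r1·wrap1 + r2·wrap2 + 2·C·cosβ = 9·3.2888 + 4·2.9944 + 2·67.8159 = 177.2085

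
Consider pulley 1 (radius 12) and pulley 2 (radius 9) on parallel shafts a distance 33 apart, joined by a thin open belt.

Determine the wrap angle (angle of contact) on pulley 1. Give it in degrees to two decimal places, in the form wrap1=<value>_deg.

wrap1=190.43_deg

open belt: β = asin((r2−r1)/C) = asin(-3/33) = -5.2159°
wrap1 = π − 2β = 190.4318°
wrap2 = π + 2β = 169.5682°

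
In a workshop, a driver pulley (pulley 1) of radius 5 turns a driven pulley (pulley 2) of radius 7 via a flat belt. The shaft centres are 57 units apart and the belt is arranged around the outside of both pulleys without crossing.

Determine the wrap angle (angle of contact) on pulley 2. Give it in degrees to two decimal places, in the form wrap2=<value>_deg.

open belt: β = asin((r2−r1)/C) = asin(2/57) = 2.0108°
wrap1 = π − 2β = 175.9784°
wrap2 = π + 2β = 184.0216°

wrap2=184.02_deg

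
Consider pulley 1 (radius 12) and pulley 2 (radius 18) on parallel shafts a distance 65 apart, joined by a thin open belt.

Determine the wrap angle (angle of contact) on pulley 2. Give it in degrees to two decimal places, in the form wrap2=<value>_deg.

open belt: β = asin((r2−r1)/C) = asin(6/65) = 5.2964°
wrap1 = π − 2β = 169.4072°
wrap2 = π + 2β = 190.5928°

wrap2=190.59_deg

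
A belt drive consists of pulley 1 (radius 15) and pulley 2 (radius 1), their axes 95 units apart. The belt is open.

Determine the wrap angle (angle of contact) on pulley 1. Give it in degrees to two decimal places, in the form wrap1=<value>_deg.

wrap1=196.95_deg

open belt: β = asin((r2−r1)/C) = asin(-14/95) = -8.4745°
wrap1 = π − 2β = 196.9489°
wrap2 = π + 2β = 163.0511°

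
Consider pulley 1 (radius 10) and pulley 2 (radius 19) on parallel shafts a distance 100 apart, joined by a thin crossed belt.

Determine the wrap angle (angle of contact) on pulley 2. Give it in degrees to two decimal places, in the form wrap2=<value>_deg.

crossed belt: β = asin((r1+r2)/C) = asin(29/100) = 16.8580°
wrap1 = wrap2 = π + 2β = 213.7159°

wrap2=213.72_deg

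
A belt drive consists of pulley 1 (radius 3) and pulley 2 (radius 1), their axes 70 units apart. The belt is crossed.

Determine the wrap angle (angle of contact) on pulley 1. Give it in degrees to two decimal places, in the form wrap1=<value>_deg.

crossed belt: β = asin((r1+r2)/C) = asin(4/70) = 3.2758°
wrap1 = wrap2 = π + 2β = 186.5517°

wrap1=186.55_deg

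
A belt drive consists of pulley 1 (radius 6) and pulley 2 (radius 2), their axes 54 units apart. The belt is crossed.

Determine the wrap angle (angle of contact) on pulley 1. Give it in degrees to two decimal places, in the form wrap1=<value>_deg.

crossed belt: β = asin((r1+r2)/C) = asin(8/54) = 8.5196°
wrap1 = wrap2 = π + 2β = 197.0392°

wrap1=197.04_deg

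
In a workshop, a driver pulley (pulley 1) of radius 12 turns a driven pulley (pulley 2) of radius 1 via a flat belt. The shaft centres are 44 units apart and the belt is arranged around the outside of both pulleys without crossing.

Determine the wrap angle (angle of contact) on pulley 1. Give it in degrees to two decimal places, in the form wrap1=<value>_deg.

wrap1=208.96_deg

open belt: β = asin((r2−r1)/C) = asin(-11/44) = -14.4775°
wrap1 = π − 2β = 208.9550°
wrap2 = π + 2β = 151.0450°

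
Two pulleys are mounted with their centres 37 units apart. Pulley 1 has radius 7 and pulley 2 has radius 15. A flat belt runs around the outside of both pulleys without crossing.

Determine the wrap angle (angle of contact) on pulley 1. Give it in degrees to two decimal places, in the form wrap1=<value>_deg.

open belt: β = asin((r2−r1)/C) = asin(8/37) = 12.4869°
wrap1 = π − 2β = 155.0262°
wrap2 = π + 2β = 204.9738°

wrap1=155.03_deg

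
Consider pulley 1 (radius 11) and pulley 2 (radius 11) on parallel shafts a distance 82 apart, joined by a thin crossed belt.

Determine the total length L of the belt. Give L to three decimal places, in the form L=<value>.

crossed belt: β = asin((r1+r2)/C) = asin(22/82) = 15.5627°
wrap1 = wrap2 = π + 2β = 211.1254°
tangent length = C·cosβ = 78.9937
L = (r1+r2)·wrap + 2·C·cosβ = 22·3.6848 + 2·78.9937 = 239.0537

L=239.054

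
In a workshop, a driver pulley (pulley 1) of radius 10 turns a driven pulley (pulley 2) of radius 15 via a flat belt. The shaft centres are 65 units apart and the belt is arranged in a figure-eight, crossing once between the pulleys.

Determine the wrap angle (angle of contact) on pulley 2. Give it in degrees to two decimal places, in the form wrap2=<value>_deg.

wrap2=225.24_deg

crossed belt: β = asin((r1+r2)/C) = asin(25/65) = 22.6199°
wrap1 = wrap2 = π + 2β = 225.2397°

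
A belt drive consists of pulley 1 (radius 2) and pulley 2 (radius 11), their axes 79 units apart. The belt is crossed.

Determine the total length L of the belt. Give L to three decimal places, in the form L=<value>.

crossed belt: β = asin((r1+r2)/C) = asin(13/79) = 9.4715°
wrap1 = wrap2 = π + 2β = 198.9430°
tangent length = C·cosβ = 77.9230
L = (r1+r2)·wrap + 2·C·cosβ = 13·3.4722 + 2·77.9230 = 200.9848

L=200.985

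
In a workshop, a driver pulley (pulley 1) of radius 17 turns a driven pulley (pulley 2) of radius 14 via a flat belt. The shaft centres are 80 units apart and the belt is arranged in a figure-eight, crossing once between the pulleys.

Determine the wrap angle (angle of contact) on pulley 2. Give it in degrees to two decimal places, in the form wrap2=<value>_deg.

wrap2=225.60_deg

crossed belt: β = asin((r1+r2)/C) = asin(31/80) = 22.7990°
wrap1 = wrap2 = π + 2β = 225.5981°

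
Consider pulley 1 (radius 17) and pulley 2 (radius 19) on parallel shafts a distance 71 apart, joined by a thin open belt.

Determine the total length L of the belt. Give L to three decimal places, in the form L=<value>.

open belt: β = asin((r2−r1)/C) = asin(2/71) = 1.6142°
wrap1 = π − 2β = 176.7716°
wrap2 = π + 2β = 183.2284°
tangent length = C·cosβ = 70.9718
L = r1·wrap1 + r2·wrap2 + 2·C·cosβ = 17·3.0852 + 19·3.1979 + 2·70.9718 = 255.1537

L=255.154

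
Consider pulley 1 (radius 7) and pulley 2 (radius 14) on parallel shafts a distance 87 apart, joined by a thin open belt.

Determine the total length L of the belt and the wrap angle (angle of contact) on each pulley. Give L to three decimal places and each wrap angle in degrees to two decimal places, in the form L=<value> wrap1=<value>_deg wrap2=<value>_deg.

open belt: β = asin((r2−r1)/C) = asin(7/87) = 4.6150°
wrap1 = π − 2β = 170.7700°
wrap2 = π + 2β = 189.2300°
tangent length = C·cosβ = 86.7179
L = r1·wrap1 + r2·wrap2 + 2·C·cosβ = 7·2.9805 + 14·3.3027 + 2·86.7179 = 240.5370

L=240.537 wrap1=170.77_deg wrap2=189.23_deg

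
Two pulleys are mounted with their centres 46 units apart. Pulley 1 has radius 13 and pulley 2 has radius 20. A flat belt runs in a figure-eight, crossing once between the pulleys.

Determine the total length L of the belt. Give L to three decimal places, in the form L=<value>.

crossed belt: β = asin((r1+r2)/C) = asin(33/46) = 45.8395°
wrap1 = wrap2 = π + 2β = 271.6790°
tangent length = C·cosβ = 32.0468
L = (r1+r2)·wrap + 2·C·cosβ = 33·4.7417 + 2·32.0468 = 220.5696

L=220.570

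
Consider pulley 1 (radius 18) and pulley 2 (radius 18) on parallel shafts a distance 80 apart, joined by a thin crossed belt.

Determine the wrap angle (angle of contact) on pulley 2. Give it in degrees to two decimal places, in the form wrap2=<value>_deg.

wrap2=233.49_deg

crossed belt: β = asin((r1+r2)/C) = asin(36/80) = 26.7437°
wrap1 = wrap2 = π + 2β = 233.4874°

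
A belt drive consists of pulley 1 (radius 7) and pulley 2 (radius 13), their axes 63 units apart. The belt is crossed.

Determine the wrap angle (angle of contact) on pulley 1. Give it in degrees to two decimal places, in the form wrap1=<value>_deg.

wrap1=217.02_deg

crossed belt: β = asin((r1+r2)/C) = asin(20/63) = 18.5094°
wrap1 = wrap2 = π + 2β = 217.0188°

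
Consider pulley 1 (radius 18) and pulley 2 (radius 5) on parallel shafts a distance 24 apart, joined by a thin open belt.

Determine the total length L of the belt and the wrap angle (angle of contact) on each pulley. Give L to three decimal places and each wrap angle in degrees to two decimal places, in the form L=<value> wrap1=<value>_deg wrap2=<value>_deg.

L=127.488 wrap1=245.59_deg wrap2=114.41_deg

open belt: β = asin((r2−r1)/C) = asin(-13/24) = -32.7972°
wrap1 = π − 2β = 245.5943°
wrap2 = π + 2β = 114.4057°
tangent length = C·cosβ = 20.1742
L = r1·wrap1 + r2·wrap2 + 2·C·cosβ = 18·4.2864 + 5·1.9968 + 2·20.1742 = 127.4880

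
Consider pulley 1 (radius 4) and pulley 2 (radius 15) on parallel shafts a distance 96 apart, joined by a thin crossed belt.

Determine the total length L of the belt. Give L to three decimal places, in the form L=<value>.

crossed belt: β = asin((r1+r2)/C) = asin(19/96) = 11.4152°
wrap1 = wrap2 = π + 2β = 202.8303°
tangent length = C·cosβ = 94.1010
L = (r1+r2)·wrap + 2·C·cosβ = 19·3.5401 + 2·94.1010 = 255.4631

L=255.463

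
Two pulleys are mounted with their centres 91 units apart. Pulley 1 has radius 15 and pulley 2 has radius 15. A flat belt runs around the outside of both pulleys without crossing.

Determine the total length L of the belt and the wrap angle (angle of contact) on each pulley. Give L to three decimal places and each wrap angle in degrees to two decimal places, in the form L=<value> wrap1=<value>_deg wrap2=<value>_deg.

open belt: β = asin((r2−r1)/C) = asin(0/91) = 0.0000°
wrap1 = π − 2β = 180.0000°
wrap2 = π + 2β = 180.0000°
tangent length = C·cosβ = 91.0000
L = r1·wrap1 + r2·wrap2 + 2·C·cosβ = 15·3.1416 + 15·3.1416 + 2·91.0000 = 276.2478

L=276.248 wrap1=180.00_deg wrap2=180.00_deg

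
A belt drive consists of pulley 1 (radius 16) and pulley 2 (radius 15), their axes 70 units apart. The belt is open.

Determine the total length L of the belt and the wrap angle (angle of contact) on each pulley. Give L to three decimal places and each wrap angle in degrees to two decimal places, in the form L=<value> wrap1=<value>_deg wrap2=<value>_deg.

open belt: β = asin((r2−r1)/C) = asin(-1/70) = -0.8185°
wrap1 = π − 2β = 181.6371°
wrap2 = π + 2β = 178.3629°
tangent length = C·cosβ = 69.9929
L = r1·wrap1 + r2·wrap2 + 2·C·cosβ = 16·3.1702 + 15·3.1130 + 2·69.9929 = 237.4037

L=237.404 wrap1=181.64_deg wrap2=178.36_deg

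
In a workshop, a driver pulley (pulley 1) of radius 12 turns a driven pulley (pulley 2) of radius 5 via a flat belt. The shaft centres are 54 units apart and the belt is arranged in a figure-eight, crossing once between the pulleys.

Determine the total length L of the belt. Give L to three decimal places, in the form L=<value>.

crossed belt: β = asin((r1+r2)/C) = asin(17/54) = 18.3496°
wrap1 = wrap2 = π + 2β = 216.6993°
tangent length = C·cosβ = 51.2543
L = (r1+r2)·wrap + 2·C·cosβ = 17·3.7821 + 2·51.2543 = 166.8045

L=166.805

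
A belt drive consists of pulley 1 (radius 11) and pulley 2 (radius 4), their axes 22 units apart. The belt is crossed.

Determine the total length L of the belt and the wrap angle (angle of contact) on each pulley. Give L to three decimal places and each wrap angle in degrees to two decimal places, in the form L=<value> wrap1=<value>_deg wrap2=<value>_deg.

crossed belt: β = asin((r1+r2)/C) = asin(15/22) = 42.9859°
wrap1 = wrap2 = π + 2β = 265.9718°
tangent length = C·cosβ = 16.0935
L = (r1+r2)·wrap + 2·C·cosβ = 15·4.6421 + 2·16.0935 = 101.8182

L=101.818 wrap1=265.97_deg wrap2=265.97_deg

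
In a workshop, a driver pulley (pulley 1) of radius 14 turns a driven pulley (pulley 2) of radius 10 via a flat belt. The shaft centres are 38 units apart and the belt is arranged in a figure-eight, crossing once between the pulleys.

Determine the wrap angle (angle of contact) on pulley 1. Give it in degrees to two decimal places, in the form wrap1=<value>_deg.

wrap1=258.33_deg

crossed belt: β = asin((r1+r2)/C) = asin(24/38) = 39.1667°
wrap1 = wrap2 = π + 2β = 258.3334°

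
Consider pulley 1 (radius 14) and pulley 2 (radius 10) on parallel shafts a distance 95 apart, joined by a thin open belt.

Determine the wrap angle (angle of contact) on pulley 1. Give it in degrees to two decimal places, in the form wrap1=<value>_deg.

open belt: β = asin((r2−r1)/C) = asin(-4/95) = -2.4132°
wrap1 = π − 2β = 184.8263°
wrap2 = π + 2β = 175.1737°

wrap1=184.83_deg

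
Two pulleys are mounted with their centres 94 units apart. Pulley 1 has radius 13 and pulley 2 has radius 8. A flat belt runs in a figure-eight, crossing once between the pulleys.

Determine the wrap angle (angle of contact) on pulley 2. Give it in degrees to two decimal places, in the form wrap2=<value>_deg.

wrap2=205.82_deg

crossed belt: β = asin((r1+r2)/C) = asin(21/94) = 12.9091°
wrap1 = wrap2 = π + 2β = 205.8181°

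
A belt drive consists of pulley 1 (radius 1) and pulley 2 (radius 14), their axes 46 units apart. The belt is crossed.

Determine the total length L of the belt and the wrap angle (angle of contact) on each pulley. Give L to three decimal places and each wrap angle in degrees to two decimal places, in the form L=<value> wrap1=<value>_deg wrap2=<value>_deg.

crossed belt: β = asin((r1+r2)/C) = asin(15/46) = 19.0314°
wrap1 = wrap2 = π + 2β = 218.0629°
tangent length = C·cosβ = 43.4856
L = (r1+r2)·wrap + 2·C·cosβ = 15·3.8059 + 2·43.4856 = 144.0600

L=144.060 wrap1=218.06_deg wrap2=218.06_deg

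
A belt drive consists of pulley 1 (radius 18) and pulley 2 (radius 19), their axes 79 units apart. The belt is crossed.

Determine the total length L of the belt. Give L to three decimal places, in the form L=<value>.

L=291.908

crossed belt: β = asin((r1+r2)/C) = asin(37/79) = 27.9275°
wrap1 = wrap2 = π + 2β = 235.8551°
tangent length = C·cosβ = 69.7997
L = (r1+r2)·wrap + 2·C·cosβ = 37·4.1164 + 2·69.7997 = 291.9080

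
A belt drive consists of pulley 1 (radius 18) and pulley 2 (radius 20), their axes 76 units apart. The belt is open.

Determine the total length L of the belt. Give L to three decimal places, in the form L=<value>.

L=271.433

open belt: β = asin((r2−r1)/C) = asin(2/76) = 1.5080°
wrap1 = π − 2β = 176.9841°
wrap2 = π + 2β = 183.0159°
tangent length = C·cosβ = 75.9737
L = r1·wrap1 + r2·wrap2 + 2·C·cosβ = 18·3.0890 + 20·3.1942 + 2·75.9737 = 271.4332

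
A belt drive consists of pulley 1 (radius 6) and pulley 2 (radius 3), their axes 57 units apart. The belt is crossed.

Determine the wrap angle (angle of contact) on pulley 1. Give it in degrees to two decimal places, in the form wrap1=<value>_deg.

wrap1=198.17_deg

crossed belt: β = asin((r1+r2)/C) = asin(9/57) = 9.0847°
wrap1 = wrap2 = π + 2β = 198.1694°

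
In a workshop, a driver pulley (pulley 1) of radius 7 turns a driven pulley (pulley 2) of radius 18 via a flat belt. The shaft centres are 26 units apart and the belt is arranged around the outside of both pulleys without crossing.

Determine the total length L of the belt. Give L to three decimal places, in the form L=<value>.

L=135.267

open belt: β = asin((r2−r1)/C) = asin(11/26) = 25.0290°
wrap1 = π − 2β = 129.9420°
wrap2 = π + 2β = 230.0580°
tangent length = C·cosβ = 23.5584
L = r1·wrap1 + r2·wrap2 + 2·C·cosβ = 7·2.2679 + 18·4.0153 + 2·23.5584 = 135.2671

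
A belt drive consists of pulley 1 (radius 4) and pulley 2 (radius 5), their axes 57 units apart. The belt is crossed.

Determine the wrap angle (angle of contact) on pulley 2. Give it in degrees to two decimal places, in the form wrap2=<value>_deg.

wrap2=198.17_deg

crossed belt: β = asin((r1+r2)/C) = asin(9/57) = 9.0847°
wrap1 = wrap2 = π + 2β = 198.1694°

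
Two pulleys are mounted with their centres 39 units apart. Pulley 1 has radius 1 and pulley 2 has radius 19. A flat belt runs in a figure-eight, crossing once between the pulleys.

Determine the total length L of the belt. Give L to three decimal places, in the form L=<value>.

L=151.333

crossed belt: β = asin((r1+r2)/C) = asin(20/39) = 30.8519°
wrap1 = wrap2 = π + 2β = 241.7038°
tangent length = C·cosβ = 33.4813
L = (r1+r2)·wrap + 2·C·cosβ = 20·4.2185 + 2·33.4813 = 151.3332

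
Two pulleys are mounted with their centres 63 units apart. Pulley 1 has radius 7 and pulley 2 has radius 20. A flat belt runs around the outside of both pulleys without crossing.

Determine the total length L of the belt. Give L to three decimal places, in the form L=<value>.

L=213.515

open belt: β = asin((r2−r1)/C) = asin(13/63) = 11.9085°
wrap1 = π − 2β = 156.1830°
wrap2 = π + 2β = 203.8170°
tangent length = C·cosβ = 61.6441
L = r1·wrap1 + r2·wrap2 + 2·C·cosβ = 7·2.7259 + 20·3.5573 + 2·61.6441 = 213.5152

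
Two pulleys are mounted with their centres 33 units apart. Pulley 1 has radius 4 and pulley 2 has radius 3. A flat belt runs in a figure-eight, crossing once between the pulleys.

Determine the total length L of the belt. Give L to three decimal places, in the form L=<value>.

L=89.482

crossed belt: β = asin((r1+r2)/C) = asin(7/33) = 12.2467°
wrap1 = wrap2 = π + 2β = 204.4934°
tangent length = C·cosβ = 32.2490
L = (r1+r2)·wrap + 2·C·cosβ = 7·3.5691 + 2·32.2490 = 89.4816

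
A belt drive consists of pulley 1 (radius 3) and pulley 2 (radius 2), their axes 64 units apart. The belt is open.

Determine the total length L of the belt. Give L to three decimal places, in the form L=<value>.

open belt: β = asin((r2−r1)/C) = asin(-1/64) = -0.8953°
wrap1 = π − 2β = 181.7906°
wrap2 = π + 2β = 178.2094°
tangent length = C·cosβ = 63.9922
L = r1·wrap1 + r2·wrap2 + 2·C·cosβ = 3·3.1728 + 2·3.1103 + 2·63.9922 = 143.7236

L=143.724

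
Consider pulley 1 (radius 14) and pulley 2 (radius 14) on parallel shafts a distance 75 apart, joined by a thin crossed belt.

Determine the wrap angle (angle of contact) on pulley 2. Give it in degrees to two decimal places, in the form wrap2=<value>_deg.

wrap2=223.84_deg

crossed belt: β = asin((r1+r2)/C) = asin(28/75) = 21.9213°
wrap1 = wrap2 = π + 2β = 223.8427°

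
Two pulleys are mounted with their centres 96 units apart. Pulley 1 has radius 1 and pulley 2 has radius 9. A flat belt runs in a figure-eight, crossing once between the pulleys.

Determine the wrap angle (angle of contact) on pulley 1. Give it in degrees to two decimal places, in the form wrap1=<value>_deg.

wrap1=191.96_deg

crossed belt: β = asin((r1+r2)/C) = asin(10/96) = 5.9792°
wrap1 = wrap2 = π + 2β = 191.9583°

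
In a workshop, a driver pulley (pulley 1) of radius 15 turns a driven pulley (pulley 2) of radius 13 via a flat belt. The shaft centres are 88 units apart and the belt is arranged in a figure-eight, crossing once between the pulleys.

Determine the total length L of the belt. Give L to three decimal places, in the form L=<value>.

L=272.951

crossed belt: β = asin((r1+r2)/C) = asin(28/88) = 18.5530°
wrap1 = wrap2 = π + 2β = 217.1060°
tangent length = C·cosβ = 83.4266
L = (r1+r2)·wrap + 2·C·cosβ = 28·3.7892 + 2·83.4266 = 272.9512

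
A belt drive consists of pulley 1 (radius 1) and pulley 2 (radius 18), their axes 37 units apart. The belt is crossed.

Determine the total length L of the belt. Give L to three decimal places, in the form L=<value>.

crossed belt: β = asin((r1+r2)/C) = asin(19/37) = 30.8981°
wrap1 = wrap2 = π + 2β = 241.7963°
tangent length = C·cosβ = 31.7490
L = (r1+r2)·wrap + 2·C·cosβ = 19·4.2201 + 2·31.7490 = 143.6807

L=143.681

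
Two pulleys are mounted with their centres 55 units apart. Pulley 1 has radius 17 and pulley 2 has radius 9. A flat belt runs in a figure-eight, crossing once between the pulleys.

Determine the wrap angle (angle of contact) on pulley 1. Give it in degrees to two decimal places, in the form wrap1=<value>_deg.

wrap1=236.42_deg

crossed belt: β = asin((r1+r2)/C) = asin(26/55) = 28.2115°
wrap1 = wrap2 = π + 2β = 236.4230°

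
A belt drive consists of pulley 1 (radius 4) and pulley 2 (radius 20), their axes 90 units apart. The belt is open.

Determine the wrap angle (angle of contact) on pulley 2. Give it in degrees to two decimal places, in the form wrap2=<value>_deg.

open belt: β = asin((r2−r1)/C) = asin(16/90) = 10.2403°
wrap1 = π − 2β = 159.5193°
wrap2 = π + 2β = 200.4807°

wrap2=200.48_deg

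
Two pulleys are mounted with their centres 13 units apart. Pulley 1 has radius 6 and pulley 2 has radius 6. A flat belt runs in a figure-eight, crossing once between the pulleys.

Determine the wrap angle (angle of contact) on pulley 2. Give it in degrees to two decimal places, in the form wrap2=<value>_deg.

wrap2=314.76_deg

crossed belt: β = asin((r1+r2)/C) = asin(12/13) = 67.3801°
wrap1 = wrap2 = π + 2β = 314.7603°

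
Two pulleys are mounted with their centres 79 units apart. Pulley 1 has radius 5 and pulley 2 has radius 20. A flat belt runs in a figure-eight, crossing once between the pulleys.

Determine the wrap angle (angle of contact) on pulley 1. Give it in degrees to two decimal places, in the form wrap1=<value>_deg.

wrap1=216.90_deg

crossed belt: β = asin((r1+r2)/C) = asin(25/79) = 18.4487°
wrap1 = wrap2 = π + 2β = 216.8974°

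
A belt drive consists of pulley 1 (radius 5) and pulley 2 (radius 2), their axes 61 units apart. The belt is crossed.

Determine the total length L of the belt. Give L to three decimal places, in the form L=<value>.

L=144.795

crossed belt: β = asin((r1+r2)/C) = asin(7/61) = 6.5894°
wrap1 = wrap2 = π + 2β = 193.1789°
tangent length = C·cosβ = 60.5970
L = (r1+r2)·wrap + 2·C·cosβ = 7·3.3716 + 2·60.5970 = 144.7953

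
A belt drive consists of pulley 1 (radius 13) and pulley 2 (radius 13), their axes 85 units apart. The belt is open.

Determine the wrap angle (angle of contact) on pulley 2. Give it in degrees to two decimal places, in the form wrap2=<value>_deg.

open belt: β = asin((r2−r1)/C) = asin(0/85) = 0.0000°
wrap1 = π − 2β = 180.0000°
wrap2 = π + 2β = 180.0000°

wrap2=180.00_deg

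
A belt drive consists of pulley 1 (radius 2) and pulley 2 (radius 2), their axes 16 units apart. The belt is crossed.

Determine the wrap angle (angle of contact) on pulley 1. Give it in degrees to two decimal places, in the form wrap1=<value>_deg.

crossed belt: β = asin((r1+r2)/C) = asin(4/16) = 14.4775°
wrap1 = wrap2 = π + 2β = 208.9550°

wrap1=208.96_deg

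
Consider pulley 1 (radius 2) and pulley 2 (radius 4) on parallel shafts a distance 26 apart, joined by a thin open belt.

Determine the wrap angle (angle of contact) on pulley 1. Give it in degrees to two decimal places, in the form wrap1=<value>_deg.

open belt: β = asin((r2−r1)/C) = asin(2/26) = 4.4117°
wrap1 = π − 2β = 171.1765°
wrap2 = π + 2β = 188.8235°

wrap1=171.18_deg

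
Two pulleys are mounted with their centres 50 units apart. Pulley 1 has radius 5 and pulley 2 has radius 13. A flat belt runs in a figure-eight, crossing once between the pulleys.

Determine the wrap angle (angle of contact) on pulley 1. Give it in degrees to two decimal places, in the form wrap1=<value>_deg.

wrap1=222.20_deg

crossed belt: β = asin((r1+r2)/C) = asin(18/50) = 21.1002°
wrap1 = wrap2 = π + 2β = 222.2004°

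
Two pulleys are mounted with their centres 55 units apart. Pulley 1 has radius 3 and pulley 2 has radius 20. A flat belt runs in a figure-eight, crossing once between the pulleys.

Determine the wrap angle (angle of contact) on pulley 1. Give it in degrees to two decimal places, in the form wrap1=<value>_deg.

wrap1=229.44_deg

crossed belt: β = asin((r1+r2)/C) = asin(23/55) = 24.7199°
wrap1 = wrap2 = π + 2β = 229.4397°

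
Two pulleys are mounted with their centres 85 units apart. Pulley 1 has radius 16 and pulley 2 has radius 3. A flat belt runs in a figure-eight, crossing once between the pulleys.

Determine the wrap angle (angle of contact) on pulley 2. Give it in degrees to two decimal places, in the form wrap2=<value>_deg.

wrap2=205.83_deg

crossed belt: β = asin((r1+r2)/C) = asin(19/85) = 12.9164°
wrap1 = wrap2 = π + 2β = 205.8328°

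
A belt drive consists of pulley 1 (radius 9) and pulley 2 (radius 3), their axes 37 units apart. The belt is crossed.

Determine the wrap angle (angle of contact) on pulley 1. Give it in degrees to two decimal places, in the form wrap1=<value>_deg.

wrap1=217.85_deg

crossed belt: β = asin((r1+r2)/C) = asin(12/37) = 18.9246°
wrap1 = wrap2 = π + 2β = 217.8493°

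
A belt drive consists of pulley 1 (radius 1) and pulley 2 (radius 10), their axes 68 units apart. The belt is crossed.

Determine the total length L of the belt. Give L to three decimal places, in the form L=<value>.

crossed belt: β = asin((r1+r2)/C) = asin(11/68) = 9.3093°
wrap1 = wrap2 = π + 2β = 198.6187°
tangent length = C·cosβ = 67.1044
L = (r1+r2)·wrap + 2·C·cosβ = 11·3.4665 + 2·67.1044 = 172.3408

L=172.341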